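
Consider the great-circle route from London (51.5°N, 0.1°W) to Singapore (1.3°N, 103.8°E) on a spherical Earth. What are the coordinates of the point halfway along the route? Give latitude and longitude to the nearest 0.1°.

Write both endpoints as unit vectors p₁, p₂ with components (cos φ cos λ, cos φ sin λ, sin φ).
The central angle between the endpoints is δ = arccos(p₁·p₂) ≈ 1.703 rad (97.6°).
Interpolate at f = 1/2 with slerp weights a = sin((1−f)δ)/sin δ ≈ 0.759, b = sin(fδ)/sin δ ≈ 0.759.
p = a·p₁ + b·p₂ ≈ (0.291, 0.736, 0.611); φ = arcsin(p_z) ≈ 37.67°, λ = atan2(p_y, p_x) ≈ 68.40°.

≈ 37.7°N, 68.4°E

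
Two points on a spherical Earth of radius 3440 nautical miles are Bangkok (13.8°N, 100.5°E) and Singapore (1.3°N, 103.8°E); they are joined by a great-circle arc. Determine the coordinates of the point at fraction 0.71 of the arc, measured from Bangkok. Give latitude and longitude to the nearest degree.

≈ 5°N, 103°E

Convert each endpoint to a unit vector on the sphere (x = cos φ cos λ, y = cos φ sin λ, z = sin φ).
The central angle between the endpoints is δ = arccos(p₁·p₂) ≈ 0.225 rad (12.9°).
Interpolate at f = 0.71 with slerp weights a = sin((1−f)δ)/sin δ ≈ 0.292, b = sin(fδ)/sin δ ≈ 0.713.
p = a·p₁ + b·p₂ ≈ (-0.222, 0.971, 0.086); φ = arcsin(p_z) ≈ 4.93°, λ = atan2(p_y, p_x) ≈ 102.86°.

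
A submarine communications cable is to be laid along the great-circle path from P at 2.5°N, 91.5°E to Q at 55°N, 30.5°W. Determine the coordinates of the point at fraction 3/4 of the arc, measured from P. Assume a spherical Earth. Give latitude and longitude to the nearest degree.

From cos δ = sin φ₁ sin φ₂ + cos φ₁ cos φ₂ cos Δλ, the central angle is δ ≈ 1.842 rad (105.5°).
Interpolate at f = 3/4 with slerp weights a = sin((1−f)δ)/sin δ ≈ 0.461, b = sin(fδ)/sin δ ≈ 1.019.
p = a·p₁ + b·p₂ ≈ (0.492, 0.164, 0.855); φ = arcsin(p_z) ≈ 58.78°, λ = atan2(p_y, p_x) ≈ 18.43°.

≈ 59°N, 18°E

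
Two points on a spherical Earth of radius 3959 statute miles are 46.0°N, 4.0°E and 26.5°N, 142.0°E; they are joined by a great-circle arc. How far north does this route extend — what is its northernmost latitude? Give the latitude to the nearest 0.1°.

The great circle lies in the plane with unit normal n̂ = (p₁ × p₂)/|p₁ × p₂|.
Here n̂_z ≈ +0.420; the vertex latitude is φ_max = arccos|n̂_z| ≈ 65.2°.
Check via Clairaut: cos φ_max = |cos φ₁| · sin C = cos(46.0°)·sin(37.2°) ≈ 0.420, again giving ≈ 65.2°.

≈ 65.2°N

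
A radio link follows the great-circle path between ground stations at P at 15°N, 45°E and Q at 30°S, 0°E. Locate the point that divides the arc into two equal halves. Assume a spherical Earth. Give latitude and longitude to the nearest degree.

Convert each endpoint to a unit vector on the sphere (x = cos φ cos λ, y = cos φ sin λ, z = sin φ).
The central angle between the endpoints is δ = arccos(p₁·p₂) ≈ 1.090 rad (62.5°).
Interpolate at f = 1/2 with slerp weights a = sin((1−f)δ)/sin δ ≈ 0.585, b = sin(fδ)/sin δ ≈ 0.585.
p = a·p₁ + b·p₂ ≈ (0.906, 0.399, -0.141); φ = arcsin(p_z) ≈ -8.11°, λ = atan2(p_y, p_x) ≈ 23.79°.

≈ 8°S, 24°E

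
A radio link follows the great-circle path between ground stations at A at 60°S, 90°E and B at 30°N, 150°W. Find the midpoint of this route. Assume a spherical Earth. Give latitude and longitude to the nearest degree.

Convert each endpoint to a unit vector on the sphere (x = cos φ cos λ, y = cos φ sin λ, z = sin φ).
The central angle between the endpoints is δ = arccos(p₁·p₂) ≈ 2.278 rad (130.5°).
Interpolate at f = 1/2 with slerp weights a = sin((1−f)δ)/sin δ ≈ 1.194, b = sin(fδ)/sin δ ≈ 1.194.
p = a·p₁ + b·p₂ ≈ (-0.896, 0.080, -0.437); φ = arcsin(p_z) ≈ -25.92°, λ = atan2(p_y, p_x) ≈ 174.90°.

≈ 26°S, 175°E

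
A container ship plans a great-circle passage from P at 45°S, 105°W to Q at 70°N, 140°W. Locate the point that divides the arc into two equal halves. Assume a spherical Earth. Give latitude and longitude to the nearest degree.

≈ 13°N, 116°W

From cos δ = sin φ₁ sin φ₂ + cos φ₁ cos φ₂ cos Δλ, the central angle is δ ≈ 2.056 rad (117.8°).
Interpolate at f = 1/2 with slerp weights a = sin((1−f)δ)/sin δ ≈ 0.968, b = sin(fδ)/sin δ ≈ 0.968.
p = a·p₁ + b·p₂ ≈ (-0.431, -0.874, 0.225); φ = arcsin(p_z) ≈ 13.01°, λ = atan2(p_y, p_x) ≈ -116.24°.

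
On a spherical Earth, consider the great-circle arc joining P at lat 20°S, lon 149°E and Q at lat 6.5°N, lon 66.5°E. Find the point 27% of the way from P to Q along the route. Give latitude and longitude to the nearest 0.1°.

From cos δ = sin φ₁ sin φ₂ + cos φ₁ cos φ₂ cos Δλ, the central angle is δ ≈ 1.488 rad (85.2°).
Interpolate at f = 0.27 with slerp weights a = sin((1−f)δ)/sin δ ≈ 0.888, b = sin(fδ)/sin δ ≈ 0.392.
p = a·p₁ + b·p₂ ≈ (-0.560, 0.787, -0.259); φ = arcsin(p_z) ≈ -15.02°, λ = atan2(p_y, p_x) ≈ 125.42°.

≈ lat 15.0°S, lon 125.4°E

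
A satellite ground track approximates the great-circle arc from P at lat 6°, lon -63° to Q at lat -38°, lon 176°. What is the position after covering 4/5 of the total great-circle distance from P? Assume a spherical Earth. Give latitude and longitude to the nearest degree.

≈ lat -40°, lon -154°

The haversine formula gives a central angle δ ≈ 2.058 rad (117.9°) between the endpoints.
Interpolate at f = 4/5 with slerp weights a = sin((1−f)δ)/sin δ ≈ 0.453, b = sin(fδ)/sin δ ≈ 1.128.
p = a·p₁ + b·p₂ ≈ (-0.683, -0.339, -0.647); φ = arcsin(p_z) ≈ -40.34°, λ = atan2(p_y, p_x) ≈ -153.58°.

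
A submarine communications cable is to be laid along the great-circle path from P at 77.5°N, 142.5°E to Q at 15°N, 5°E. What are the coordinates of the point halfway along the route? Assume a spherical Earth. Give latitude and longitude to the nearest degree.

≈ 56°N, 15°E

The haversine formula gives a central angle δ ≈ 1.472 rad (84.3°) between the endpoints.
Interpolate at f = 1/2 with slerp weights a = sin((1−f)δ)/sin δ ≈ 0.675, b = sin(fδ)/sin δ ≈ 0.675.
p = a·p₁ + b·p₂ ≈ (0.533, 0.146, 0.833); φ = arcsin(p_z) ≈ 56.44°, λ = atan2(p_y, p_x) ≈ 15.28°.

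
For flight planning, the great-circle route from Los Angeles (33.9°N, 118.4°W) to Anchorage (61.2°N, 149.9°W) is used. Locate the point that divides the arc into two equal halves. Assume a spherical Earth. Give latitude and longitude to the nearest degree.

Write both endpoints as unit vectors p₁, p₂ with components (cos φ cos λ, cos φ sin λ, sin φ).
The central angle between the endpoints is δ = arccos(p₁·p₂) ≈ 0.592 rad (33.9°).
Interpolate at f = 1/2 with slerp weights a = sin((1−f)δ)/sin δ ≈ 0.523, b = sin(fδ)/sin δ ≈ 0.523.
p = a·p₁ + b·p₂ ≈ (-0.424, -0.508, 0.750); φ = arcsin(p_z) ≈ 48.56°, λ = atan2(p_y, p_x) ≈ -129.87°.

≈ 49°N, 130°W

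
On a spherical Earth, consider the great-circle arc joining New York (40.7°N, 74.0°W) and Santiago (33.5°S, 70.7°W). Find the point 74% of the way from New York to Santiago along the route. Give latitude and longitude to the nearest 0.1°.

≈ 14.2°S, 71.6°W

Convert each endpoint to a unit vector on the sphere (x = cos φ cos λ, y = cos φ sin λ, z = sin φ).
The central angle between the endpoints is δ = arccos(p₁·p₂) ≈ 1.296 rad (74.3°).
Interpolate at f = 0.74 with slerp weights a = sin((1−f)δ)/sin δ ≈ 0.344, b = sin(fδ)/sin δ ≈ 0.851.
p = a·p₁ + b·p₂ ≈ (0.306, -0.920, -0.245); φ = arcsin(p_z) ≈ -14.21°, λ = atan2(p_y, p_x) ≈ -71.59°.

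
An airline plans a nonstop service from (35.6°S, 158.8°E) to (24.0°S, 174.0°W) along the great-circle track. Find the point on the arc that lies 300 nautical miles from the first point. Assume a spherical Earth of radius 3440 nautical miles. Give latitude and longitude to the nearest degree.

≈ (34°S, 164°E)

Write both endpoints as unit vectors p₁, p₂ with components (cos φ cos λ, cos φ sin λ, sin φ).
The central angle between the endpoints is δ = arccos(p₁·p₂) ≈ 0.457 rad (26.2°). The total great-circle distance is δ·R ≈ 0.457 × 3440 ≈ 1572 nmi, so the target fraction is f = 300/1572 ≈ 0.191.
Interpolate at f ≈ 0.191 with slerp weights a = sin((1−f)δ)/sin δ ≈ 0.819, b = sin(fδ)/sin δ ≈ 0.197.
p = a·p₁ + b·p₂ ≈ (-0.800, 0.222, -0.557); φ = arcsin(p_z) ≈ -33.85°, λ = atan2(p_y, p_x) ≈ 164.50°.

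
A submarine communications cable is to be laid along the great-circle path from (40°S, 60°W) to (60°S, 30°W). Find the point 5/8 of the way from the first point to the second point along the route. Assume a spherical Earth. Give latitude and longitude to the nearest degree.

Convert each endpoint to a unit vector on the sphere (x = cos φ cos λ, y = cos φ sin λ, z = sin φ).
The central angle between the endpoints is δ = arccos(p₁·p₂) ≈ 0.477 rad (27.3°).
Interpolate at f = 5/8 with slerp weights a = sin((1−f)δ)/sin δ ≈ 0.388, b = sin(fδ)/sin δ ≈ 0.640.
p = a·p₁ + b·p₂ ≈ (0.425, -0.417, -0.803); φ = arcsin(p_z) ≈ -53.43°, λ = atan2(p_y, p_x) ≈ -44.43°.

≈ (53°S, 44°W)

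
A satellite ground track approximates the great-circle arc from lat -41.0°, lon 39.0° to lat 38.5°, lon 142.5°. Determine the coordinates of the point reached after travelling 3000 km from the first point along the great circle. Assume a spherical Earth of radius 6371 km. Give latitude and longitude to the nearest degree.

Write both endpoints as unit vectors p₁, p₂ with components (cos φ cos λ, cos φ sin λ, sin φ).
The central angle between the endpoints is δ = arccos(p₁·p₂) ≈ 2.149 rad (123.1°). The total great-circle distance is δ·R ≈ 2.149 × 6371 ≈ 13690 km, so the target fraction is f = 3000/13690 ≈ 0.219.
Interpolate at f ≈ 0.219 with slerp weights a = sin((1−f)δ)/sin δ ≈ 1.187, b = sin(fδ)/sin δ ≈ 0.542.
p = a·p₁ + b·p₂ ≈ (0.360, 0.822, -0.442); φ = arcsin(p_z) ≈ -26.21°, λ = atan2(p_y, p_x) ≈ 66.35°.

≈ lat -26°, lon 66°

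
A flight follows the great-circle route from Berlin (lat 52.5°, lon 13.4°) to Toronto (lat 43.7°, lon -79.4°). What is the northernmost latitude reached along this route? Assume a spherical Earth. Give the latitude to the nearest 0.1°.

≈ 58.9°

The great circle lies in the plane with unit normal n̂ = (p₁ × p₂)/|p₁ × p₂|.
Here n̂_z ≈ -0.517; the vertex latitude is φ_max = arccos|n̂_z| ≈ 58.9°.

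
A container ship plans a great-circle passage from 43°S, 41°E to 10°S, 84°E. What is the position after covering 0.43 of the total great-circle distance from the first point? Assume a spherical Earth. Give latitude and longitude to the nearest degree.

≈ 31°S, 63°E

Write both endpoints as unit vectors p₁, p₂ with components (cos φ cos λ, cos φ sin λ, sin φ).
The central angle between the endpoints is δ = arccos(p₁·p₂) ≈ 0.870 rad (49.8°).
Interpolate at f = 0.43 with slerp weights a = sin((1−f)δ)/sin δ ≈ 0.622, b = sin(fδ)/sin δ ≈ 0.478.
p = a·p₁ + b·p₂ ≈ (0.393, 0.767, -0.508); φ = arcsin(p_z) ≈ -30.50°, λ = atan2(p_y, p_x) ≈ 62.88°.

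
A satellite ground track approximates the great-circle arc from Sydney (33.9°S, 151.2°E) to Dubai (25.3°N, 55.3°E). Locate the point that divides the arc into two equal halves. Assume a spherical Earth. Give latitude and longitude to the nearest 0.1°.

≈ 6.4°S, 100.5°E

Write both endpoints as unit vectors p₁, p₂ with components (cos φ cos λ, cos φ sin λ, sin φ).
The central angle between the endpoints is δ = arccos(p₁·p₂) ≈ 1.892 rad (108.4°).
Interpolate at f = 1/2 with slerp weights a = sin((1−f)δ)/sin δ ≈ 0.855, b = sin(fδ)/sin δ ≈ 0.855.
p = a·p₁ + b·p₂ ≈ (-0.182, 0.977, -0.111); φ = arcsin(p_z) ≈ -6.40°, λ = atan2(p_y, p_x) ≈ 100.54°.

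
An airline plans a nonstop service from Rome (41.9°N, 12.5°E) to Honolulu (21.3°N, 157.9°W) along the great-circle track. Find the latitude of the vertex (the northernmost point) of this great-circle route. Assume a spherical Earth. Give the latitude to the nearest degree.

The great circle lies in the plane with unit normal n̂ = (p₁ × p₂)/|p₁ × p₂|.
Here n̂_z ≈ -0.129; the vertex latitude is φ_max = arccos|n̂_z| ≈ 82.6°.

≈ 83°N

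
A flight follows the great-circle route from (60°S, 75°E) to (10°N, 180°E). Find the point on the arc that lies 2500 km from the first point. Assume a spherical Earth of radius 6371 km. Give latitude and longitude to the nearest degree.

≈ (56°S, 117°E)

Write both endpoints as unit vectors p₁, p₂ with components (cos φ cos λ, cos φ sin λ, sin φ).
The central angle between the endpoints is δ = arccos(p₁·p₂) ≈ 1.852 rad (106.1°). The total great-circle distance is δ·R ≈ 1.852 × 6371 ≈ 11801 km, so the target fraction is f = 2500/11801 ≈ 0.212.
Interpolate at f ≈ 0.212 with slerp weights a = sin((1−f)δ)/sin δ ≈ 1.035, b = sin(fδ)/sin δ ≈ 0.398.
p = a·p₁ + b·p₂ ≈ (-0.258, 0.500, -0.827); φ = arcsin(p_z) ≈ -55.78°, λ = atan2(p_y, p_x) ≈ 117.32°.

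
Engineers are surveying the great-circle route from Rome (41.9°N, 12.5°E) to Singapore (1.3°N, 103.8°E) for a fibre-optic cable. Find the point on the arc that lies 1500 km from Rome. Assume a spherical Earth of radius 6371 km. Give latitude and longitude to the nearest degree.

≈ 41°N, 30°E

Write both endpoints as unit vectors p₁, p₂ with components (cos φ cos λ, cos φ sin λ, sin φ).
The central angle between the endpoints is δ = arccos(p₁·p₂) ≈ 1.573 rad (90.1°). The total great-circle distance is δ·R ≈ 1.573 × 6371 ≈ 10019 km, so the target fraction is f = 1500/10019 ≈ 0.150.
Interpolate at f ≈ 0.150 with slerp weights a = sin((1−f)δ)/sin δ ≈ 0.973, b = sin(fδ)/sin δ ≈ 0.233.
p = a·p₁ + b·p₂ ≈ (0.651, 0.383, 0.655); φ = arcsin(p_z) ≈ 40.92°, λ = atan2(p_y, p_x) ≈ 30.47°.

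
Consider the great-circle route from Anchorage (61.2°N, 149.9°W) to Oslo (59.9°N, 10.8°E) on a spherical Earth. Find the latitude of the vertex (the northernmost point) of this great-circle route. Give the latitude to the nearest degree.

≈ 85°N

The great circle lies in the plane with unit normal n̂ = (p₁ × p₂)/|p₁ × p₂|.
Here n̂_z ≈ +0.094; the vertex latitude is φ_max = arccos|n̂_z| ≈ 84.6°.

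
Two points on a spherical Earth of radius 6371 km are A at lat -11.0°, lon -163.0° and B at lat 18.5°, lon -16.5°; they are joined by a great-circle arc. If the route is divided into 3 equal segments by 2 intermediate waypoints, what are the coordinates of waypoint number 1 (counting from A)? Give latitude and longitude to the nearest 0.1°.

≈ lat 5.3°, lon -116.6°

Write both endpoints as unit vectors p₁, p₂ with components (cos φ cos λ, cos φ sin λ, sin φ).
The central angle between the endpoints is δ = arccos(p₁·p₂) ≈ 2.562 rad (146.8°).
Interpolate at f = 1/3 with slerp weights a = sin((1−f)δ)/sin δ ≈ 1.809, b = sin(fδ)/sin δ ≈ 1.377.
p = a·p₁ + b·p₂ ≈ (-0.446, -0.890, 0.092); φ = arcsin(p_z) ≈ 5.26°, λ = atan2(p_y, p_x) ≈ -116.63°.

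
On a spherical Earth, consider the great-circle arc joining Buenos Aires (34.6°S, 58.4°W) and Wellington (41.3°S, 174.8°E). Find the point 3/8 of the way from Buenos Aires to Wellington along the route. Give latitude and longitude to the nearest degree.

≈ 57°S, 96°W

Convert each endpoint to a unit vector on the sphere (x = cos φ cos λ, y = cos φ sin λ, z = sin φ).
The central angle between the endpoints is δ = arccos(p₁·p₂) ≈ 1.566 rad (89.8°).
Interpolate at f = 3/8 with slerp weights a = sin((1−f)δ)/sin δ ≈ 0.830, b = sin(fδ)/sin δ ≈ 0.554.
p = a·p₁ + b·p₂ ≈ (-0.057, -0.544, -0.837); φ = arcsin(p_z) ≈ -56.83°, λ = atan2(p_y, p_x) ≈ -95.95°.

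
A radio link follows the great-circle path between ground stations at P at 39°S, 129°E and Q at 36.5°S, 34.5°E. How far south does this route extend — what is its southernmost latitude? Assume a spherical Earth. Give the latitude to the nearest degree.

The great circle lies in the plane with unit normal n̂ = (p₁ × p₂)/|p₁ × p₂|.
Here n̂_z ≈ -0.659; the vertex latitude is φ_max = arccos|n̂_z| ≈ 48.8°.

≈ 49°S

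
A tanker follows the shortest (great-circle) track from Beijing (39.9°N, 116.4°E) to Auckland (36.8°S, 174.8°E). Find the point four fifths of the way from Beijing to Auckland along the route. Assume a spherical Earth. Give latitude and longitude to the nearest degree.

The haversine formula gives a central angle δ ≈ 1.633 rad (93.6°) between the endpoints.
Interpolate at f = 4/5 with slerp weights a = sin((1−f)δ)/sin δ ≈ 0.321, b = sin(fδ)/sin δ ≈ 0.967.
p = a·p₁ + b·p₂ ≈ (-0.881, 0.291, -0.373); φ = arcsin(p_z) ≈ -21.91°, λ = atan2(p_y, p_x) ≈ 161.71°.

≈ (22°S, 162°E)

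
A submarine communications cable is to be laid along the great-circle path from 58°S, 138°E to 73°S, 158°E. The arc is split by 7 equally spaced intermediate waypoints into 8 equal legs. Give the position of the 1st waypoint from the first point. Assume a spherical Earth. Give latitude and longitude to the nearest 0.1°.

The haversine formula gives a central angle δ ≈ 0.296 rad (16.9°) between the endpoints.
Interpolate at f = 1/8 with slerp weights a = sin((1−f)δ)/sin δ ≈ 0.878, b = sin(fδ)/sin δ ≈ 0.127.
p = a·p₁ + b·p₂ ≈ (-0.380, 0.325, -0.866); φ = arcsin(p_z) ≈ -59.98°, λ = atan2(p_y, p_x) ≈ 139.45°.

≈ 60.0°S, 139.5°E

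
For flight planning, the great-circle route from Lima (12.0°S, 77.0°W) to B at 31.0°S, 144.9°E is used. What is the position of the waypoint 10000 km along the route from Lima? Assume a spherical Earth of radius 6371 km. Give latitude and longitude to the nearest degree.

≈ 47°S, 180°E

Convert each endpoint to a unit vector on the sphere (x = cos φ cos λ, y = cos φ sin λ, z = sin φ).
The central angle between the endpoints is δ = arccos(p₁·p₂) ≈ 2.114 rad (121.1°). The total great-circle distance is δ·R ≈ 2.114 × 6371 ≈ 13469 km, so the target fraction is f = 10000/13469 ≈ 0.742.
Interpolate at f ≈ 0.742 with slerp weights a = sin((1−f)δ)/sin δ ≈ 0.605, b = sin(fδ)/sin δ ≈ 1.168.
p = a·p₁ + b·p₂ ≈ (-0.686, -0.001, -0.727); φ = arcsin(p_z) ≈ -46.68°, λ = atan2(p_y, p_x) ≈ -179.92°.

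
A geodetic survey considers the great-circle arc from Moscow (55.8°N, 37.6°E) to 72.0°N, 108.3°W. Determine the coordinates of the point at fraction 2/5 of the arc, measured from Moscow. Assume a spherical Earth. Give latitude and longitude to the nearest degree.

≈ 75°N, 21°E

Convert each endpoint to a unit vector on the sphere (x = cos φ cos λ, y = cos φ sin λ, z = sin φ).
The central angle between the endpoints is δ = arccos(p₁·p₂) ≈ 0.873 rad (50.0°).
Interpolate at f = 2/5 with slerp weights a = sin((1−f)δ)/sin δ ≈ 0.653, b = sin(fδ)/sin δ ≈ 0.446.
p = a·p₁ + b·p₂ ≈ (0.247, 0.093, 0.964); φ = arcsin(p_z) ≈ 74.68°, λ = atan2(p_y, p_x) ≈ 20.58°.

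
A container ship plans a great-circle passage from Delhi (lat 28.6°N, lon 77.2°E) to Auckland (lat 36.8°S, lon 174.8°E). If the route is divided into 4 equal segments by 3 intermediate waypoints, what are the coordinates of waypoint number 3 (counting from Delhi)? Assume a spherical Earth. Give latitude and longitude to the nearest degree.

From cos δ = sin φ₁ sin φ₂ + cos φ₁ cos φ₂ cos Δλ, the central angle is δ ≈ 1.960 rad (112.3°).
Interpolate at f = 3/4 with slerp weights a = sin((1−f)δ)/sin δ ≈ 0.509, b = sin(fδ)/sin δ ≈ 1.076.
p = a·p₁ + b·p₂ ≈ (-0.759, 0.514, -0.401); φ = arcsin(p_z) ≈ -23.62°, λ = atan2(p_y, p_x) ≈ 145.90°.

≈ lat 24°S, lon 146°E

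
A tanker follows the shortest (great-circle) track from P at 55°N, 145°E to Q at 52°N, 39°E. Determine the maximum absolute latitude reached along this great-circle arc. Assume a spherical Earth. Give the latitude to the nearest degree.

The great circle lies in the plane with unit normal n̂ = (p₁ × p₂)/|p₁ × p₂|.
Here n̂_z ≈ -0.406; the vertex latitude is φ_max = arccos|n̂_z| ≈ 66.1°.
Check via Clairaut: cos φ_max = |cos φ₁| · sin C = cos(55.0°)·sin(45.0°) ≈ 0.406, again giving ≈ 66.1°.

≈ 66°N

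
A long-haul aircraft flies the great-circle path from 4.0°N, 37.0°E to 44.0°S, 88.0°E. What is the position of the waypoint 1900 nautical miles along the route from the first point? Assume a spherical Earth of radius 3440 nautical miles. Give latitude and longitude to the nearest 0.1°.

Convert each endpoint to a unit vector on the sphere (x = cos φ cos λ, y = cos φ sin λ, z = sin φ).
The central angle between the endpoints is δ = arccos(p₁·p₂) ≈ 1.156 rad (66.2°). The total great-circle distance is δ·R ≈ 1.156 × 3440 ≈ 3976 nmi, so the target fraction is f = 1900/3976 ≈ 0.478.
Interpolate at f ≈ 0.478 with slerp weights a = sin((1−f)δ)/sin δ ≈ 0.620, b = sin(fδ)/sin δ ≈ 0.573.
p = a·p₁ + b·p₂ ≈ (0.508, 0.784, -0.355); φ = arcsin(p_z) ≈ -20.79°, λ = atan2(p_y, p_x) ≈ 57.05°.

≈ 20.8°S, 57.0°E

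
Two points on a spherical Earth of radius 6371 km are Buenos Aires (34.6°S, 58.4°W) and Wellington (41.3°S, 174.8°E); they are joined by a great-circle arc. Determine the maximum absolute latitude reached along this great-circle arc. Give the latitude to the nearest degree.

The great circle lies in the plane with unit normal n̂ = (p₁ × p₂)/|p₁ × p₂|.
Here n̂_z ≈ -0.495; the vertex latitude is φ_max = arccos|n̂_z| ≈ 60.3°.

≈ 60°S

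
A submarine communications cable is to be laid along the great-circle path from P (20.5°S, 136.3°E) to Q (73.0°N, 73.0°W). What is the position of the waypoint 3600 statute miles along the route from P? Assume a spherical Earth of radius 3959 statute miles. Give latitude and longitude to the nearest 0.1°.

From cos δ = sin φ₁ sin φ₂ + cos φ₁ cos φ₂ cos Δλ, the central angle is δ ≈ 2.182 rad (125.0°). The total great-circle distance is δ·R ≈ 2.182 × 3959 ≈ 8638 mi, so the target fraction is f = 3600/8638 ≈ 0.417.
Interpolate at f ≈ 0.417 with slerp weights a = sin((1−f)δ)/sin δ ≈ 1.167, b = sin(fδ)/sin δ ≈ 0.963.
p = a·p₁ + b·p₂ ≈ (-0.708, 0.486, 0.513); φ = arcsin(p_z) ≈ 30.84°, λ = atan2(p_y, p_x) ≈ 145.54°.

≈ (30.8°N, 145.5°E)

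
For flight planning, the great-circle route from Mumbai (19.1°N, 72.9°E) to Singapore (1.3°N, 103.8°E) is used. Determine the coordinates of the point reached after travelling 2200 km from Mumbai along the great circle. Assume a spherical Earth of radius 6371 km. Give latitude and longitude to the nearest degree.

≈ 9°N, 91°E

Write both endpoints as unit vectors p₁, p₂ with components (cos φ cos λ, cos φ sin λ, sin φ).
The central angle between the endpoints is δ = arccos(p₁·p₂) ≈ 0.613 rad (35.1°). The total great-circle distance is δ·R ≈ 0.613 × 6371 ≈ 3904 km, so the target fraction is f = 2200/3904 ≈ 0.564.
Interpolate at f ≈ 0.564 with slerp weights a = sin((1−f)δ)/sin δ ≈ 0.460, b = sin(fδ)/sin δ ≈ 0.589.
p = a·p₁ + b·p₂ ≈ (-0.013, 0.986, 0.164); φ = arcsin(p_z) ≈ 9.42°, λ = atan2(p_y, p_x) ≈ 90.74°.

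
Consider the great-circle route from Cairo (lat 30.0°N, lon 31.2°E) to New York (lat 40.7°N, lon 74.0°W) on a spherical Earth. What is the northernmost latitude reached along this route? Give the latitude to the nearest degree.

The great circle lies in the plane with unit normal n̂ = (p₁ × p₂)/|p₁ × p₂|.
Here n̂_z ≈ -0.641; the vertex latitude is φ_max = arccos|n̂_z| ≈ 50.1°.

≈ 50°N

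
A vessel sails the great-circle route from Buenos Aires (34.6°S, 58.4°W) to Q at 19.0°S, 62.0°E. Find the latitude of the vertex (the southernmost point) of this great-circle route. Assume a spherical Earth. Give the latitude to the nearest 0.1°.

The great circle lies in the plane with unit normal n̂ = (p₁ × p₂)/|p₁ × p₂|.
Here n̂_z ≈ +0.686; the vertex latitude is φ_max = arccos|n̂_z| ≈ 46.7°.
Check via Clairaut: cos φ_max = |cos φ₁| · sin C = cos(34.6°)·sin(123.5°) ≈ 0.686, again giving ≈ 46.7°.

≈ 46.7°S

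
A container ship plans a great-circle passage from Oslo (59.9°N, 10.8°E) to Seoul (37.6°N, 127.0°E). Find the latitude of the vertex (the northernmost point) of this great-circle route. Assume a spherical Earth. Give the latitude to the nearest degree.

≈ 68°N

The great circle lies in the plane with unit normal n̂ = (p₁ × p₂)/|p₁ × p₂|.
Here n̂_z ≈ +0.381; the vertex latitude is φ_max = arccos|n̂_z| ≈ 67.6°.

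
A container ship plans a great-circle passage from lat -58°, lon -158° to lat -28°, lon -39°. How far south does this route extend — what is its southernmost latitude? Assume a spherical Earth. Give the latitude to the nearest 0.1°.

≈ -65.5°

The great circle lies in the plane with unit normal n̂ = (p₁ × p₂)/|p₁ × p₂|.
Here n̂_z ≈ +0.415; the vertex latitude is φ_max = arccos|n̂_z| ≈ 65.5°.
Check via Clairaut: cos φ_max = |cos φ₁| · sin C = cos(58.0°)·sin(128.4°) ≈ 0.415, again giving ≈ 65.5°.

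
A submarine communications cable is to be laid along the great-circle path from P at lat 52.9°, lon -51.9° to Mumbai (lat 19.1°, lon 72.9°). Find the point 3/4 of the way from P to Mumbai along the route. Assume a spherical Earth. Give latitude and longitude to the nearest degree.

Convert each endpoint to a unit vector on the sphere (x = cos φ cos λ, y = cos φ sin λ, z = sin φ).
The central angle between the endpoints is δ = arccos(p₁·p₂) ≈ 1.635 rad (93.7°).
Interpolate at f = 3/4 with slerp weights a = sin((1−f)δ)/sin δ ≈ 0.398, b = sin(fδ)/sin δ ≈ 0.943.
p = a·p₁ + b·p₂ ≈ (0.410, 0.663, 0.626); φ = arcsin(p_z) ≈ 38.78°, λ = atan2(p_y, p_x) ≈ 58.24°.

≈ lat 39°, lon 58°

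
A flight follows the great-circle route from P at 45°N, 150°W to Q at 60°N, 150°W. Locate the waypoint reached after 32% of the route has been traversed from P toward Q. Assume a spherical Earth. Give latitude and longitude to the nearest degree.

≈ 50°N, 150°W

Convert each endpoint to a unit vector on the sphere (x = cos φ cos λ, y = cos φ sin λ, z = sin φ).
The central angle between the endpoints is δ = arccos(p₁·p₂) ≈ 0.262 rad (15.0°).
Interpolate at f = 0.32 with slerp weights a = sin((1−f)δ)/sin δ ≈ 0.684, b = sin(fδ)/sin δ ≈ 0.323.
p = a·p₁ + b·p₂ ≈ (-0.559, -0.323, 0.764); φ = arcsin(p_z) ≈ 49.80°, λ = atan2(p_y, p_x) ≈ -150.00°.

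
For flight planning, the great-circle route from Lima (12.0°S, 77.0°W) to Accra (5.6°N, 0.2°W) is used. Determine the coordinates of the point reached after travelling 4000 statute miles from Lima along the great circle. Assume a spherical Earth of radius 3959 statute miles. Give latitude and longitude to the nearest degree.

≈ 1°N, 20°W

Write both endpoints as unit vectors p₁, p₂ with components (cos φ cos λ, cos φ sin λ, sin φ).
The central angle between the endpoints is δ = arccos(p₁·p₂) ≈ 1.367 rad (78.3°). The total great-circle distance is δ·R ≈ 1.367 × 3959 ≈ 5413 mi, so the target fraction is f = 4000/5413 ≈ 0.739.
Interpolate at f ≈ 0.739 with slerp weights a = sin((1−f)δ)/sin δ ≈ 0.357, b = sin(fδ)/sin δ ≈ 0.865.
p = a·p₁ + b·p₂ ≈ (0.939, -0.343, 0.010); φ = arcsin(p_z) ≈ 0.58°, λ = atan2(p_y, p_x) ≈ -20.07°.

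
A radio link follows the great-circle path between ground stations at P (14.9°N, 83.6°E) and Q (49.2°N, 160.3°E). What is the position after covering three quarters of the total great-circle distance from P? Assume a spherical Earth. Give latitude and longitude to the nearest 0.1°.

From cos δ = sin φ₁ sin φ₂ + cos φ₁ cos φ₂ cos Δλ, the central angle is δ ≈ 1.224 rad (70.1°).
Interpolate at f = 3/4 with slerp weights a = sin((1−f)δ)/sin δ ≈ 0.320, b = sin(fδ)/sin δ ≈ 0.845.
p = a·p₁ + b·p₂ ≈ (-0.485, 0.494, 0.722); φ = arcsin(p_z) ≈ 46.20°, λ = atan2(p_y, p_x) ≈ 134.50°.

≈ (46.2°N, 134.5°E)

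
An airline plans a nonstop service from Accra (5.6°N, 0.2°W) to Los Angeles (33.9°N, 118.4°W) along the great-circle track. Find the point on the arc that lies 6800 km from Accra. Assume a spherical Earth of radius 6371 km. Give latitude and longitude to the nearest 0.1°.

≈ 36.6°N, 58.1°W

From cos δ = sin φ₁ sin φ₂ + cos φ₁ cos φ₂ cos Δλ, the central angle is δ ≈ 1.913 rad (109.6°). The total great-circle distance is δ·R ≈ 1.913 × 6371 ≈ 12190 km, so the target fraction is f = 6800/12190 ≈ 0.558.
Interpolate at f ≈ 0.558 with slerp weights a = sin((1−f)δ)/sin δ ≈ 0.795, b = sin(fδ)/sin δ ≈ 0.930.
p = a·p₁ + b·p₂ ≈ (0.424, -0.682, 0.596); φ = arcsin(p_z) ≈ 36.60°, λ = atan2(p_y, p_x) ≈ -58.13°.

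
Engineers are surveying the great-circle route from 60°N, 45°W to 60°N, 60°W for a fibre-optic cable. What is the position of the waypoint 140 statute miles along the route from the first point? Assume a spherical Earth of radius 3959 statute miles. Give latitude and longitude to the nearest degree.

≈ 60°N, 49°W

The haversine formula gives a central angle δ ≈ 0.131 rad (7.5°) between the endpoints. The total great-circle distance is δ·R ≈ 0.131 × 3959 ≈ 517 mi, so the target fraction is f = 140/517 ≈ 0.271.
Interpolate at f ≈ 0.271 with slerp weights a = sin((1−f)δ)/sin δ ≈ 0.730, b = sin(fδ)/sin δ ≈ 0.271.
p = a·p₁ + b·p₂ ≈ (0.326, -0.376, 0.867); φ = arcsin(p_z) ≈ 60.17°, λ = atan2(p_y, p_x) ≈ -49.05°.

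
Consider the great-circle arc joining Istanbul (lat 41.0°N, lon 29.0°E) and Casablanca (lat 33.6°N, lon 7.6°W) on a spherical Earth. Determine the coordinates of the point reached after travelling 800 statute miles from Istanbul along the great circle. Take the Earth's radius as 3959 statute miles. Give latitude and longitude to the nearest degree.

≈ lat 40°N, lon 14°E

Convert each endpoint to a unit vector on the sphere (x = cos φ cos λ, y = cos φ sin λ, z = sin φ).
The central angle between the endpoints is δ = arccos(p₁·p₂) ≈ 0.520 rad (29.8°). The total great-circle distance is δ·R ≈ 0.520 × 3959 ≈ 2059 mi, so the target fraction is f = 800/2059 ≈ 0.388.
Interpolate at f ≈ 0.388 with slerp weights a = sin((1−f)δ)/sin δ ≈ 0.629, b = sin(fδ)/sin δ ≈ 0.404.
p = a·p₁ + b·p₂ ≈ (0.749, 0.186, 0.636); φ = arcsin(p_z) ≈ 39.52°, λ = atan2(p_y, p_x) ≈ 13.93°.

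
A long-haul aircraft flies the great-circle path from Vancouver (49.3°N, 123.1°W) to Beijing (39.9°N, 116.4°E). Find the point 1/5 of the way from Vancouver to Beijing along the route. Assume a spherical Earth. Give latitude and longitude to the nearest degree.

≈ 59°N, 144°W

Write both endpoints as unit vectors p₁, p₂ with components (cos φ cos λ, cos φ sin λ, sin φ).
The central angle between the endpoints is δ = arccos(p₁·p₂) ≈ 1.336 rad (76.6°).
Interpolate at f = 1/5 with slerp weights a = sin((1−f)δ)/sin δ ≈ 0.901, b = sin(fδ)/sin δ ≈ 0.272.
p = a·p₁ + b·p₂ ≈ (-0.414, -0.306, 0.858); φ = arcsin(p_z) ≈ 59.04°, λ = atan2(p_y, p_x) ≈ -143.52°.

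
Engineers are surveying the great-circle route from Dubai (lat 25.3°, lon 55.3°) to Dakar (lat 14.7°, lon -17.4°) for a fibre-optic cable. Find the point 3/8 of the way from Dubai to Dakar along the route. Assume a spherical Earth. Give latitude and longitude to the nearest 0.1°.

Write both endpoints as unit vectors p₁, p₂ with components (cos φ cos λ, cos φ sin λ, sin φ).
The central angle between the endpoints is δ = arccos(p₁·p₂) ≈ 1.193 rad (68.4°).
Interpolate at f = 3/8 with slerp weights a = sin((1−f)δ)/sin δ ≈ 0.730, b = sin(fδ)/sin δ ≈ 0.465.
p = a·p₁ + b·p₂ ≈ (0.805, 0.408, 0.430); φ = arcsin(p_z) ≈ 25.47°, λ = atan2(p_y, p_x) ≈ 26.86°.

≈ lat 25.5°, lon 26.9°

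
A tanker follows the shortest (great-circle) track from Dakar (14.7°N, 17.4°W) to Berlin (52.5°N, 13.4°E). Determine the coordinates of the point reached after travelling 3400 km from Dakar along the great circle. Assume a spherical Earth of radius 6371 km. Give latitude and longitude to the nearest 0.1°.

≈ 41.3°N, 0.0°E

Convert each endpoint to a unit vector on the sphere (x = cos φ cos λ, y = cos φ sin λ, z = sin φ).
The central angle between the endpoints is δ = arccos(p₁·p₂) ≈ 0.785 rad (45.0°). The total great-circle distance is δ·R ≈ 0.785 × 6371 ≈ 5004 km, so the target fraction is f = 3400/5004 ≈ 0.679.
Interpolate at f ≈ 0.679 with slerp weights a = sin((1−f)δ)/sin δ ≈ 0.352, b = sin(fδ)/sin δ ≈ 0.719.
p = a·p₁ + b·p₂ ≈ (0.751, -0.000, 0.660); φ = arcsin(p_z) ≈ 41.31°, λ = atan2(p_y, p_x) ≈ -0.03°.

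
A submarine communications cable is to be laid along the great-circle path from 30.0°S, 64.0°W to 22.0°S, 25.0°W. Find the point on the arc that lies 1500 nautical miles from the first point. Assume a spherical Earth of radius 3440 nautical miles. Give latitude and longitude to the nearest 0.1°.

≈ 25.5°S, 36.2°W

Convert each endpoint to a unit vector on the sphere (x = cos φ cos λ, y = cos φ sin λ, z = sin φ).
The central angle between the endpoints is δ = arccos(p₁·p₂) ≈ 0.624 rad (35.8°). The total great-circle distance is δ·R ≈ 0.624 × 3440 ≈ 2148 nmi, so the target fraction is f = 1500/2148 ≈ 0.698.
Interpolate at f ≈ 0.698 with slerp weights a = sin((1−f)δ)/sin δ ≈ 0.320, b = sin(fδ)/sin δ ≈ 0.722.
p = a·p₁ + b·p₂ ≈ (0.729, -0.532, -0.431); φ = arcsin(p_z) ≈ -25.52°, λ = atan2(p_y, p_x) ≈ -36.15°.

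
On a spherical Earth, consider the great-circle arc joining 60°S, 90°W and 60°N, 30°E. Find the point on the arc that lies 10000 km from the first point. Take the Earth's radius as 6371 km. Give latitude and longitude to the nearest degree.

≈ 13°N, 23°W

The haversine formula gives a central angle δ ≈ 2.636 rad (151.0°) between the endpoints. The total great-circle distance is δ·R ≈ 2.636 × 6371 ≈ 16795 km, so the target fraction is f = 10000/16795 ≈ 0.595.
Interpolate at f ≈ 0.595 with slerp weights a = sin((1−f)δ)/sin δ ≈ 1.809, b = sin(fδ)/sin δ ≈ 2.066.
p = a·p₁ + b·p₂ ≈ (0.894, -0.388, 0.223); φ = arcsin(p_z) ≈ 12.86°, λ = atan2(p_y, p_x) ≈ -23.45°.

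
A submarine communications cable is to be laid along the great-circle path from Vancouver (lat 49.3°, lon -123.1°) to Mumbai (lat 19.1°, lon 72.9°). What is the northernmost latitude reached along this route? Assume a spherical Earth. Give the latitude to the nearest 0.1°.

≈ 79.6°

The great circle lies in the plane with unit normal n̂ = (p₁ × p₂)/|p₁ × p₂|.
Here n̂_z ≈ -0.181; the vertex latitude is φ_max = arccos|n̂_z| ≈ 79.6°.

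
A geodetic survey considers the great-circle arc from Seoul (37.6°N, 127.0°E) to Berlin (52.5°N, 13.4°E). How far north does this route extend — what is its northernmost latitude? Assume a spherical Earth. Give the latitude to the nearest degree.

The great circle lies in the plane with unit normal n̂ = (p₁ × p₂)/|p₁ × p₂|.
Here n̂_z ≈ -0.462; the vertex latitude is φ_max = arccos|n̂_z| ≈ 62.5°.
Check via Clairaut: cos φ_max = |cos φ₁| · sin C = cos(37.6°)·sin(35.7°) ≈ 0.462, again giving ≈ 62.5°.

≈ 62°N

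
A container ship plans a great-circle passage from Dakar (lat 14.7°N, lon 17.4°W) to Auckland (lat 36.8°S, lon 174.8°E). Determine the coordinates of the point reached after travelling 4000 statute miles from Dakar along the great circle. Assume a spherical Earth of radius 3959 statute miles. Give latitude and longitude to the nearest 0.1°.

≈ lat 37.9°S, lon 43.2°W

Convert each endpoint to a unit vector on the sphere (x = cos φ cos λ, y = cos φ sin λ, z = sin φ).
The central angle between the endpoints is δ = arccos(p₁·p₂) ≈ 2.712 rad (155.4°). The total great-circle distance is δ·R ≈ 2.712 × 3959 ≈ 10736 mi, so the target fraction is f = 4000/10736 ≈ 0.373.
Interpolate at f ≈ 0.373 with slerp weights a = sin((1−f)δ)/sin δ ≈ 2.379, b = sin(fδ)/sin δ ≈ 2.033.
p = a·p₁ + b·p₂ ≈ (0.575, -0.541, -0.614); φ = arcsin(p_z) ≈ -37.87°, λ = atan2(p_y, p_x) ≈ -43.23°.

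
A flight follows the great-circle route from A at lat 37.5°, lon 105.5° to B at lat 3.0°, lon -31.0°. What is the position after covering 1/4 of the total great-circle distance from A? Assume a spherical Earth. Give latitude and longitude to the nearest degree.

Convert each endpoint to a unit vector on the sphere (x = cos φ cos λ, y = cos φ sin λ, z = sin φ).
The central angle between the endpoints is δ = arccos(p₁·p₂) ≈ 2.145 rad (122.9°).
Interpolate at f = 1/4 with slerp weights a = sin((1−f)δ)/sin δ ≈ 1.190, b = sin(fδ)/sin δ ≈ 0.608.
p = a·p₁ + b·p₂ ≈ (0.268, 0.597, 0.756); φ = arcsin(p_z) ≈ 49.13°, λ = atan2(p_y, p_x) ≈ 65.79°.

≈ lat 49°, lon 66°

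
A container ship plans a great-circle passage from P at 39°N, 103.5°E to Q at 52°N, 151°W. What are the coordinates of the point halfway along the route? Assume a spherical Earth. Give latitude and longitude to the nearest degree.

≈ 59°N, 148°E

Write both endpoints as unit vectors p₁, p₂ with components (cos φ cos λ, cos φ sin λ, sin φ).
The central angle between the endpoints is δ = arccos(p₁·p₂) ≈ 1.194 rad (68.4°).
Interpolate at f = 1/2 with slerp weights a = sin((1−f)δ)/sin δ ≈ 0.605, b = sin(fδ)/sin δ ≈ 0.605.
p = a·p₁ + b·p₂ ≈ (-0.435, 0.276, 0.857); φ = arcsin(p_z) ≈ 58.96°, λ = atan2(p_y, p_x) ≈ 147.58°.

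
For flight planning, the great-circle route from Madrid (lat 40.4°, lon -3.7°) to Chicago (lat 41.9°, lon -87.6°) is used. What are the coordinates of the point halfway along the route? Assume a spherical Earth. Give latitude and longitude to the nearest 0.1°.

≈ lat 49.6°, lon -45.1°

The haversine formula gives a central angle δ ≈ 1.055 rad (60.5°) between the endpoints.
Interpolate at f = 1/2 with slerp weights a = sin((1−f)δ)/sin δ ≈ 0.579, b = sin(fδ)/sin δ ≈ 0.579.
p = a·p₁ + b·p₂ ≈ (0.458, -0.459, 0.762); φ = arcsin(p_z) ≈ 49.60°, λ = atan2(p_y, p_x) ≈ -45.06°.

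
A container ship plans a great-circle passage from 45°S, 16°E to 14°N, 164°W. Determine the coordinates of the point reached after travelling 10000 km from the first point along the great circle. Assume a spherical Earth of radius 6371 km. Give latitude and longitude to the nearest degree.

≈ 45°S, 164°W

Convert each endpoint to a unit vector on the sphere (x = cos φ cos λ, y = cos φ sin λ, z = sin φ).
The central angle between the endpoints is δ = arccos(p₁·p₂) ≈ 2.601 rad (149.0°). The total great-circle distance is δ·R ≈ 2.601 × 6371 ≈ 16568 km, so the target fraction is f = 10000/16568 ≈ 0.604.
Interpolate at f ≈ 0.604 with slerp weights a = sin((1−f)δ)/sin δ ≈ 1.665, b = sin(fδ)/sin δ ≈ 1.942.
p = a·p₁ + b·p₂ ≈ (-0.679, -0.195, -0.708); φ = arcsin(p_z) ≈ -45.07°, λ = atan2(p_y, p_x) ≈ -164.00°.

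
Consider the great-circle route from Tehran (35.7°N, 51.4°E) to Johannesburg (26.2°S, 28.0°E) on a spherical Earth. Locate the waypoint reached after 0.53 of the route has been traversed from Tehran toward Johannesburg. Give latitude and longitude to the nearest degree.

≈ 3°N, 38°E

The haversine formula gives a central angle δ ≈ 1.147 rad (65.7°) between the endpoints.
Interpolate at f = 0.53 with slerp weights a = sin((1−f)δ)/sin δ ≈ 0.563, b = sin(fδ)/sin δ ≈ 0.627.
p = a·p₁ + b·p₂ ≈ (0.782, 0.621, 0.052); φ = arcsin(p_z) ≈ 2.98°, λ = atan2(p_y, p_x) ≈ 38.48°.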